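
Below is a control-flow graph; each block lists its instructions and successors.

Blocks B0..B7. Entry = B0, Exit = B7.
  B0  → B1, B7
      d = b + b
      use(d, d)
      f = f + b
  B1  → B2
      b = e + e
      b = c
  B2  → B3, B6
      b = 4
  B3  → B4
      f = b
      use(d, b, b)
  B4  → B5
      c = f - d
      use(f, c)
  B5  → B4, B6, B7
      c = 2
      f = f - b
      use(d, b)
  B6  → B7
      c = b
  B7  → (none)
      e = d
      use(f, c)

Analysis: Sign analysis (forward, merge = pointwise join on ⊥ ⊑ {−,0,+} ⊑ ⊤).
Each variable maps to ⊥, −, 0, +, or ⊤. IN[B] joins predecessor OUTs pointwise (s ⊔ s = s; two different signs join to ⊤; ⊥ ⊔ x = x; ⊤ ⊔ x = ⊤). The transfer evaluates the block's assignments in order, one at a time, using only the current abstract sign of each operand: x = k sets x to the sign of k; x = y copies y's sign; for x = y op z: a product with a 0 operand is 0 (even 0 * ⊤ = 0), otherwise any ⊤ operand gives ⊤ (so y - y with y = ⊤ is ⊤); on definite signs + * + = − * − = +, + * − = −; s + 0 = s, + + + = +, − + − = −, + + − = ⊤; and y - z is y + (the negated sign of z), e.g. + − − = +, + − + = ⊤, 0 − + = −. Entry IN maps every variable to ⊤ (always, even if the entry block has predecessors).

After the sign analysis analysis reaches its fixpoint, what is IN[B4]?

Fixpoint table:
  B0:   IN=(all ⊤)   OUT=(all ⊤)
  B1:   IN=(all ⊤)   OUT=(all ⊤)
  B2:   IN=(all ⊤)   OUT={b:+; rest ⊤}
  B3:   IN={b:+; rest ⊤}   OUT={b:+, f:+; rest ⊤}
  B4:   IN={b:+; rest ⊤}   OUT={b:+; rest ⊤}
  B5:   IN={b:+; rest ⊤}   OUT={b:+, c:+; rest ⊤}
  B6:   IN={b:+; rest ⊤}   OUT={b:+, c:+; rest ⊤}
  B7:   IN=(all ⊤)   OUT=(all ⊤)

Merge at B4: IN[B4] = OUT[B3] ⊔ OUT[B5] = {a: ⊤, b: +, c: ⊤, d: ⊤, e: ⊤, f: ⊤}

Answer: {a: ⊤, b: +, c: ⊤, d: ⊤, e: ⊤, f: ⊤}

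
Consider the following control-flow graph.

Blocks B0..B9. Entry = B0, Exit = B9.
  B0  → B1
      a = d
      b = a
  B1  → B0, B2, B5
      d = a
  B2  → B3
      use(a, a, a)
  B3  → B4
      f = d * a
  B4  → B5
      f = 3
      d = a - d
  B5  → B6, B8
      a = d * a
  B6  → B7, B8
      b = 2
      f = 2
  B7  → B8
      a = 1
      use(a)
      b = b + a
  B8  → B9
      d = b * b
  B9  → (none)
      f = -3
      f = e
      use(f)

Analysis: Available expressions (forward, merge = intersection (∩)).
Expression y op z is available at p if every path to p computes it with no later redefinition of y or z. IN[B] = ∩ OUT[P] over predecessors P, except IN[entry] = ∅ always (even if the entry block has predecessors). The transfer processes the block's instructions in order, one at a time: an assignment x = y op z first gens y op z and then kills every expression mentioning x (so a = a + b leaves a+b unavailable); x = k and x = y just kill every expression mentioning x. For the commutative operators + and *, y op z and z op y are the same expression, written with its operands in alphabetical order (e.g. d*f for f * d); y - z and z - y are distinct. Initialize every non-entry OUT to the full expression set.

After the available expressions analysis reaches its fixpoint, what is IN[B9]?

Converged values:
  B0:   IN={}   OUT={}
  B1:   IN={}   OUT={}
  B2:   IN={}   OUT={}
  B3:   IN={}   OUT={a*d}
  B4:   IN={a*d}   OUT={}
  B5:   IN={}   OUT={}
  B6:   IN={}   OUT={}
  B7:   IN={}   OUT={}
  B8:   IN={}   OUT={b*b}
  B9:   IN={b*b}   OUT={b*b}

Merge at B9: IN[B9] = OUT[B8] = {b*b}

Answer: {b*b}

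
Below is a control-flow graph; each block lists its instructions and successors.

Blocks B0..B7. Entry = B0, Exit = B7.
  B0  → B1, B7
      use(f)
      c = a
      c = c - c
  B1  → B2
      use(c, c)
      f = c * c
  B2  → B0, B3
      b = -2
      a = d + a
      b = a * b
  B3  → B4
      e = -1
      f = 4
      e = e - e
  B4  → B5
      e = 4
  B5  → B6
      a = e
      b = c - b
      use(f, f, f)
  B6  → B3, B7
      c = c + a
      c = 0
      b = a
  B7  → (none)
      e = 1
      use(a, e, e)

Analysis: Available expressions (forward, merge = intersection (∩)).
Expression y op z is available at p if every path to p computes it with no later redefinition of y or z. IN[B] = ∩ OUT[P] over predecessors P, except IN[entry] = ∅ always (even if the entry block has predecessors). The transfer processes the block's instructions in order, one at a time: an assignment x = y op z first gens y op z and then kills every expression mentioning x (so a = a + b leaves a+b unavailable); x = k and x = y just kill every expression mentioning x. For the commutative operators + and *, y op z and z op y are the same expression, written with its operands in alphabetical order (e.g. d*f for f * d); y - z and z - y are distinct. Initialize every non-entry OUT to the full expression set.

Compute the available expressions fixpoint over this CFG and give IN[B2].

Answer: {c*c}

Working:
Per-block solution:
  B0:  IN={}  OUT={}
  B1:  IN={}  OUT={c*c}
  B2:  IN={c*c}  OUT={c*c}
  B3:  IN={}  OUT={}
  B4:  IN={}  OUT={}
  B5:  IN={}  OUT={}
  B6:  IN={}  OUT={}
  B7:  IN={}  OUT={}

Merge at B2: IN[B2] = OUT[B1] = {c*c}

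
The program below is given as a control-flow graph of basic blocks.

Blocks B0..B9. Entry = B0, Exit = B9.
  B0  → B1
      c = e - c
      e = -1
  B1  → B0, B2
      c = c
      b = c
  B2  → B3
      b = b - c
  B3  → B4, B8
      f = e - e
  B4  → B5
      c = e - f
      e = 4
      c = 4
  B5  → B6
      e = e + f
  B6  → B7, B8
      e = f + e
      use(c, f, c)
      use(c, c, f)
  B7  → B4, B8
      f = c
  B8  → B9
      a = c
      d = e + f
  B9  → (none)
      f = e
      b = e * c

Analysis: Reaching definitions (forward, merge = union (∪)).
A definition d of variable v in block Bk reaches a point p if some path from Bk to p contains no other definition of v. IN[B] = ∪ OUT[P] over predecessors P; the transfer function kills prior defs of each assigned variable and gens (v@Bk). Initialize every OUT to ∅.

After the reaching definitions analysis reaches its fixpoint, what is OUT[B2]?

Fixpoint table:
  B0:   IN={b@B1, c@B1, e@B0}   OUT={b@B1, c@B0, e@B0}
  B1:   IN={b@B1, c@B0, e@B0}   OUT={b@B1, c@B1, e@B0}
  B2:   IN={b@B1, c@B1, e@B0}   OUT={b@B2, c@B1, e@B0}
  B3:   IN={b@B2, c@B1, e@B0}   OUT={b@B2, c@B1, e@B0, f@B3}
  B4:   IN={b@B2, c@B1, c@B4, e@B0, e@B6, f@B3, f@B7}   OUT={b@B2, c@B4, e@B4, f@B3, f@B7}
  B5:   IN={b@B2, c@B4, e@B4, f@B3, f@B7}   OUT={b@B2, c@B4, e@B5, f@B3, f@B7}
  B6:   IN={b@B2, c@B4, e@B5, f@B3, f@B7}   OUT={b@B2, c@B4, e@B6, f@B3, f@B7}
  B7:   IN={b@B2, c@B4, e@B6, f@B3, f@B7}   OUT={b@B2, c@B4, e@B6, f@B7}
  B8:   IN={b@B2, c@B1, c@B4, e@B0, e@B6, f@B3, f@B7}   OUT={a@B8, b@B2, c@B1, c@B4, d@B8, e@B0, e@B6, f@B3, f@B7}
  B9:   IN={a@B8, b@B2, c@B1, c@B4, d@B8, e@B0, e@B6, f@B3, f@B7}   OUT={a@B8, b@B9, c@B1, c@B4, d@B8, e@B0, e@B6, f@B9}

Merge at B2: IN[B2] = OUT[B1] = {b@B1, c@B1, e@B0}
Applying B2's transfer function to that IN value gives OUT[B2] (row B2 above).

Answer: {b@B2, c@B1, e@B0}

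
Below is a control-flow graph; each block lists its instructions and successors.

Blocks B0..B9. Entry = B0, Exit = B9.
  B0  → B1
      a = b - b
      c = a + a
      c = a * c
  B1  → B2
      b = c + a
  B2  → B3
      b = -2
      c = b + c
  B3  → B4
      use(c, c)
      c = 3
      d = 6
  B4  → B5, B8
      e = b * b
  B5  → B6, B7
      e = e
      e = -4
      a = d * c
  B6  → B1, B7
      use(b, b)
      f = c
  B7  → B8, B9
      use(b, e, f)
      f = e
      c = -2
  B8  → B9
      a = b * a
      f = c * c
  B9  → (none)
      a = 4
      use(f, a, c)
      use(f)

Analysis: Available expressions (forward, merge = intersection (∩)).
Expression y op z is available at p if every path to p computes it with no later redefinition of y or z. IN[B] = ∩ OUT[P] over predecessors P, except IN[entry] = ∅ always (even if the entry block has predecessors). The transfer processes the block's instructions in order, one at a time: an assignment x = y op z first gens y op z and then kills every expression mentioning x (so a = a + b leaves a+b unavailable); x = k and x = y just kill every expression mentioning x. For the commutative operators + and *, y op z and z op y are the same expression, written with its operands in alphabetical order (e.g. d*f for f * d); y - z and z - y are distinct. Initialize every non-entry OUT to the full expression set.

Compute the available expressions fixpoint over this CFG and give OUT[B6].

Answer: {b*b, c*d}

Working:
Per-block solution:
  B0:  IN={}  OUT={a+a, b-b}
  B1:  IN={}  OUT={a+c}
  B2:  IN={a+c}  OUT={}
  B3:  IN={}  OUT={}
  B4:  IN={}  OUT={b*b}
  B5:  IN={b*b}  OUT={b*b, c*d}
  B6:  IN={b*b, c*d}  OUT={b*b, c*d}
  B7:  IN={b*b, c*d}  OUT={b*b}
  B8:  IN={b*b}  OUT={b*b, c*c}
  B9:  IN={b*b}  OUT={b*b}

Merge at B6: IN[B6] = OUT[B5] = {b*b, c*d}
Applying B6's transfer function to that IN value gives OUT[B6] (row B6 above).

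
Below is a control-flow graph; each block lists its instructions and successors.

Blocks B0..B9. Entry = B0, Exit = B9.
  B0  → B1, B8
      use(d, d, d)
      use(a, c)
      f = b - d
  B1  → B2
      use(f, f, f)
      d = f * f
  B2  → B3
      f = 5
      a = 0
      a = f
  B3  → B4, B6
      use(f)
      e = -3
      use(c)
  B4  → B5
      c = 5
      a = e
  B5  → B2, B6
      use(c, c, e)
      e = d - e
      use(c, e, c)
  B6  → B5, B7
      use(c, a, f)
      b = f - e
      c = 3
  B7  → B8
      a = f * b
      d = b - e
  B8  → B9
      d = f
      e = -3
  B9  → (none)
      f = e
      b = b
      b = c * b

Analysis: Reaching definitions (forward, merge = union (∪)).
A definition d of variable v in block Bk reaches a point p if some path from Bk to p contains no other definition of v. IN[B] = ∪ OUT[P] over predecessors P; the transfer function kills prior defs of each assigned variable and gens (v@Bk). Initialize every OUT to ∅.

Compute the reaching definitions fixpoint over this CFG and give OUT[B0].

Answer: {f@B0}

Working:
Converged values:
  B0:  IN={}  OUT={f@B0}
  B1:  IN={f@B0}  OUT={d@B1, f@B0}
  B2:  IN={a@B2, a@B4, b@B6, c@B4, c@B6, d@B1, e@B5, f@B0, f@B2}  OUT={a@B2, b@B6, c@B4, c@B6, d@B1, e@B5, f@B2}
  B3:  IN={a@B2, b@B6, c@B4, c@B6, d@B1, e@B5, f@B2}  OUT={a@B2, b@B6, c@B4, c@B6, d@B1, e@B3, f@B2}
  B4:  IN={a@B2, b@B6, c@B4, c@B6, d@B1, e@B3, f@B2}  OUT={a@B4, b@B6, c@B4, d@B1, e@B3, f@B2}
  B5:  IN={a@B2, a@B4, b@B6, c@B4, c@B6, d@B1, e@B3, e@B5, f@B2}  OUT={a@B2, a@B4, b@B6, c@B4, c@B6, d@B1, e@B5, f@B2}
  B6:  IN={a@B2, a@B4, b@B6, c@B4, c@B6, d@B1, e@B3, e@B5, f@B2}  OUT={a@B2, a@B4, b@B6, c@B6, d@B1, e@B3, e@B5, f@B2}
  B7:  IN={a@B2, a@B4, b@B6, c@B6, d@B1, e@B3, e@B5, f@B2}  OUT={a@B7, b@B6, c@B6, d@B7, e@B3, e@B5, f@B2}
  B8:  IN={a@B7, b@B6, c@B6, d@B7, e@B3, e@B5, f@B0, f@B2}  OUT={a@B7, b@B6, c@B6, d@B8, e@B8, f@B0, f@B2}
  B9:  IN={a@B7, b@B6, c@B6, d@B8, e@B8, f@B0, f@B2}  OUT={a@B7, b@B9, c@B6, d@B8, e@B8, f@B9}

B0 is the boundary node: IN[B0] = {}
Applying B0's transfer function to that IN value gives OUT[B0] (row B0 above).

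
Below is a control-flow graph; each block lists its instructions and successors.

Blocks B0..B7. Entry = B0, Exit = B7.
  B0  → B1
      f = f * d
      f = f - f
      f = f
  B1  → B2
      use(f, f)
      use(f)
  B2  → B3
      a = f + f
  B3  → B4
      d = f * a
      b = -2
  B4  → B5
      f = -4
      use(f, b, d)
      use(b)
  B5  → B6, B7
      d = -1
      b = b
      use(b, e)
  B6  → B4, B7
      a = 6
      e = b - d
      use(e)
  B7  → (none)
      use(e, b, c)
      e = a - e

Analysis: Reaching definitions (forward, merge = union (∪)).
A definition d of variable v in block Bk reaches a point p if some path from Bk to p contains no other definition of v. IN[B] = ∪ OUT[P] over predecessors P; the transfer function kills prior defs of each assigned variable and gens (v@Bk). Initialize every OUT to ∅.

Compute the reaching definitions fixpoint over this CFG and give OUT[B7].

Answer: {a@B2, a@B6, b@B5, d@B5, e@B7, f@B4}

Trace:
Converged values:
  B0:   IN={}   OUT={f@B0}
  B1:   IN={f@B0}   OUT={f@B0}
  B2:   IN={f@B0}   OUT={a@B2, f@B0}
  B3:   IN={a@B2, f@B0}   OUT={a@B2, b@B3, d@B3, f@B0}
  B4:   IN={a@B2, a@B6, b@B3, b@B5, d@B3, d@B5, e@B6, f@B0, f@B4}   OUT={a@B2, a@B6, b@B3, b@B5, d@B3, d@B5, e@B6, f@B4}
  B5:   IN={a@B2, a@B6, b@B3, b@B5, d@B3, d@B5, e@B6, f@B4}   OUT={a@B2, a@B6, b@B5, d@B5, e@B6, f@B4}
  B6:   IN={a@B2, a@B6, b@B5, d@B5, e@B6, f@B4}   OUT={a@B6, b@B5, d@B5, e@B6, f@B4}
  B7:   IN={a@B2, a@B6, b@B5, d@B5, e@B6, f@B4}   OUT={a@B2, a@B6, b@B5, d@B5, e@B7, f@B4}

Merge at B7: IN[B7] = OUT[B5] ⊔ OUT[B6] = {a@B2, a@B6, b@B5, d@B5, e@B6, f@B4}
Applying B7's transfer function to that IN value gives OUT[B7] (row B7 above).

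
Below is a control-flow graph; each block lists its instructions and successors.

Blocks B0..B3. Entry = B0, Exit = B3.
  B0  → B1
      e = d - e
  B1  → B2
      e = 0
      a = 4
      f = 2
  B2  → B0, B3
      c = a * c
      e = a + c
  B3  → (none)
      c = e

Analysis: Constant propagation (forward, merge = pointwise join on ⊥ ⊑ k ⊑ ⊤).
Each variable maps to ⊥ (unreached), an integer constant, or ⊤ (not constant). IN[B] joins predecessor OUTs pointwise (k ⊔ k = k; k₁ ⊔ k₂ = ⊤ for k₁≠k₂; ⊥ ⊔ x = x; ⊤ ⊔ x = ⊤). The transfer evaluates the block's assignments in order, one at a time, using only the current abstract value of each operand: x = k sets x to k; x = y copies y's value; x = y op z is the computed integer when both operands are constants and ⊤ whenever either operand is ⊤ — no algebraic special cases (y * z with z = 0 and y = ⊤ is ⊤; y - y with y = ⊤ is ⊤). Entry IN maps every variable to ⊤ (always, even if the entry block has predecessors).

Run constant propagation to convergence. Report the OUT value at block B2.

Fixpoint table:
  B0:  IN=(all ⊤)  OUT=(all ⊤)
  B1:  IN=(all ⊤)  OUT={a:4, e:0, f:2; rest ⊤}
  B2:  IN={a:4, e:0, f:2; rest ⊤}  OUT={a:4, f:2; rest ⊤}
  B3:  IN={a:4, f:2; rest ⊤}  OUT={a:4, f:2; rest ⊤}

Merge at B2: IN[B2] = OUT[B1] = {a: 4, b: ⊤, c: ⊤, d: ⊤, e: 0, f: 2}
Applying B2's transfer function to that IN value gives OUT[B2] (row B2 above).

Answer: {a: 4, b: ⊤, c: ⊤, d: ⊤, e: ⊤, f: 2}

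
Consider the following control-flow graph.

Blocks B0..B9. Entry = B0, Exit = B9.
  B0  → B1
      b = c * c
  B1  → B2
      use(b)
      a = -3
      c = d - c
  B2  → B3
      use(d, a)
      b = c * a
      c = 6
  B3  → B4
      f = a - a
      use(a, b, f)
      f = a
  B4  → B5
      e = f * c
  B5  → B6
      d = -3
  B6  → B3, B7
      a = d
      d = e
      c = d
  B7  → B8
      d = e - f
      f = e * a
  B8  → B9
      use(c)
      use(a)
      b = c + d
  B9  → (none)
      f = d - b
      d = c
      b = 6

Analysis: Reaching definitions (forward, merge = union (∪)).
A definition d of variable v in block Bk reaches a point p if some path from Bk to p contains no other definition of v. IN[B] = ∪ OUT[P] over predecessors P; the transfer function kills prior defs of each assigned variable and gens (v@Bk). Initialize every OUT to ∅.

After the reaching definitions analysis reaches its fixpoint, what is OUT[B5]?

Answer: {a@B1, a@B6, b@B2, c@B2, c@B6, d@B5, e@B4, f@B3}

Working:
Per-block solution:
  B0: | IN={} | OUT={b@B0}
  B1: | IN={b@B0} | OUT={a@B1, b@B0, c@B1}
  B2: | IN={a@B1, b@B0, c@B1} | OUT={a@B1, b@B2, c@B2}
  B3: | IN={a@B1, a@B6, b@B2, c@B2, c@B6, d@B6, e@B4, f@B3} | OUT={a@B1, a@B6, b@B2, c@B2, c@B6, d@B6, e@B4, f@B3}
  B4: | IN={a@B1, a@B6, b@B2, c@B2, c@B6, d@B6, e@B4, f@B3} | OUT={a@B1, a@B6, b@B2, c@B2, c@B6, d@B6, e@B4, f@B3}
  B5: | IN={a@B1, a@B6, b@B2, c@B2, c@B6, d@B6, e@B4, f@B3} | OUT={a@B1, a@B6, b@B2, c@B2, c@B6, d@B5, e@B4, f@B3}
  B6: | IN={a@B1, a@B6, b@B2, c@B2, c@B6, d@B5, e@B4, f@B3} | OUT={a@B6, b@B2, c@B6, d@B6, e@B4, f@B3}
  B7: | IN={a@B6, b@B2, c@B6, d@B6, e@B4, f@B3} | OUT={a@B6, b@B2, c@B6, d@B7, e@B4, f@B7}
  B8: | IN={a@B6, b@B2, c@B6, d@B7, e@B4, f@B7} | OUT={a@B6, b@B8, c@B6, d@B7, e@B4, f@B7}
  B9: | IN={a@B6, b@B8, c@B6, d@B7, e@B4, f@B7} | OUT={a@B6, b@B9, c@B6, d@B9, e@B4, f@B9}

Merge at B5: IN[B5] = OUT[B4] = {a@B1, a@B6, b@B2, c@B2, c@B6, d@B6, e@B4, f@B3}
Applying B5's transfer function to that IN value gives OUT[B5] (row B5 above).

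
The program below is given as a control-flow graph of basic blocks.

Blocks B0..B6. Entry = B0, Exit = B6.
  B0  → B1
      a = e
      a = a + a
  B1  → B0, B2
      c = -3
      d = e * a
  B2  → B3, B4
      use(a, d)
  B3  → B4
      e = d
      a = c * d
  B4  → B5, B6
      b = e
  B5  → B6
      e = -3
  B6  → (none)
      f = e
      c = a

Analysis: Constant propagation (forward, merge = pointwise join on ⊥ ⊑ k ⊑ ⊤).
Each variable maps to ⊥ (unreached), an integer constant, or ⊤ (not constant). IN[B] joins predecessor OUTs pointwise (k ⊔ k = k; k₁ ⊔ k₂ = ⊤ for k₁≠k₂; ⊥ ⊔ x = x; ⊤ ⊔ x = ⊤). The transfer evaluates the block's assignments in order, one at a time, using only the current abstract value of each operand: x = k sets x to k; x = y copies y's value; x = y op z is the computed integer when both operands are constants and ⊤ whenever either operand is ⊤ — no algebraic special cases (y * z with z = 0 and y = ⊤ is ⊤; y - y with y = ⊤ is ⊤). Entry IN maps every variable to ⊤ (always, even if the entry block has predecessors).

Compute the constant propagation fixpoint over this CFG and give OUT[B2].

Fixpoint table:
  B0:   IN=(all ⊤)   OUT=(all ⊤)
  B1:   IN=(all ⊤)   OUT={c:-3; rest ⊤}
  B2:   IN={c:-3; rest ⊤}   OUT={c:-3; rest ⊤}
  B3:   IN={c:-3; rest ⊤}   OUT={c:-3; rest ⊤}
  B4:   IN={c:-3; rest ⊤}   OUT={c:-3; rest ⊤}
  B5:   IN={c:-3; rest ⊤}   OUT={c:-3, e:-3; rest ⊤}
  B6:   IN={c:-3; rest ⊤}   OUT=(all ⊤)

Merge at B2: IN[B2] = OUT[B1] = {a: ⊤, b: ⊤, c: -3, d: ⊤, e: ⊤, f: ⊤}
Applying B2's transfer function to that IN value gives OUT[B2] (row B2 above).

Answer: {a: ⊤, b: ⊤, c: -3, d: ⊤, e: ⊤, f: ⊤}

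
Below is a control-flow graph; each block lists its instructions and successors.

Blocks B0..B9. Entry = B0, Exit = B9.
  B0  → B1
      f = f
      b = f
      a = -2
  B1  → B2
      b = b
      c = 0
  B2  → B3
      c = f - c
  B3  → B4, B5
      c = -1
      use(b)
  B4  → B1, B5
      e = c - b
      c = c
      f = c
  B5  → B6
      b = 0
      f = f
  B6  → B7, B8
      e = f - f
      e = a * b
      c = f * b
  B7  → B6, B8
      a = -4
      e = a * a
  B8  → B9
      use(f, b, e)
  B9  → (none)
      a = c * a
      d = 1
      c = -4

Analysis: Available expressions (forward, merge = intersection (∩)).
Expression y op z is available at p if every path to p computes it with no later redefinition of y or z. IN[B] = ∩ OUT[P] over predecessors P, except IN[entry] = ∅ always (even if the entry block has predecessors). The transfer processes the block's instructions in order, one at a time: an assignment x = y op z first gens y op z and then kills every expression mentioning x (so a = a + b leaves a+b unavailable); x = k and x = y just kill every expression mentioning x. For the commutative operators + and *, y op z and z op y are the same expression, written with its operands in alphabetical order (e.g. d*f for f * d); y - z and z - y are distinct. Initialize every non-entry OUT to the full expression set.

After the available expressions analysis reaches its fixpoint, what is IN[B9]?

Converged values:
  B0:   IN={}   OUT={}
  B1:   IN={}   OUT={}
  B2:   IN={}   OUT={}
  B3:   IN={}   OUT={}
  B4:   IN={}   OUT={}
  B5:   IN={}   OUT={}
  B6:   IN={}   OUT={a*b, b*f, f-f}
  B7:   IN={a*b, b*f, f-f}   OUT={a*a, b*f, f-f}
  B8:   IN={b*f, f-f}   OUT={b*f, f-f}
  B9:   IN={b*f, f-f}   OUT={b*f, f-f}

Merge at B9: IN[B9] = OUT[B8] = {b*f, f-f}

Answer: {b*f, f-f}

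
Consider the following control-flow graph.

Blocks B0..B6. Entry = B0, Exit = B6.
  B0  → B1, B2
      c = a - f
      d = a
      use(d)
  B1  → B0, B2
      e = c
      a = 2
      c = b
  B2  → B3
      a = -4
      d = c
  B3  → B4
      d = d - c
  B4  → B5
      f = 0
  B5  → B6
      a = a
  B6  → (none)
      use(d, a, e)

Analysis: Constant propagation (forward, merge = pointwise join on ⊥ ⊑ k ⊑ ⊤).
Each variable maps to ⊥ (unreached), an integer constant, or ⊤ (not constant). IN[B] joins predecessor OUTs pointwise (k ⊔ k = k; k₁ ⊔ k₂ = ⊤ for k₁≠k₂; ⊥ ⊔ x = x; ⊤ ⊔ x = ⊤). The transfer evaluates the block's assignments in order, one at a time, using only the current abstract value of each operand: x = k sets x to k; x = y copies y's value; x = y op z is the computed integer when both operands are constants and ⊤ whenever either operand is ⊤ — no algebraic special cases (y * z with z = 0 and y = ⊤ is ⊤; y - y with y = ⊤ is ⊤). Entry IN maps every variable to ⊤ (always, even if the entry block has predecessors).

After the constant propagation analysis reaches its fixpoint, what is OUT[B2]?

Converged values:
  B0: | IN=(all ⊤) | OUT=(all ⊤)
  B1: | IN=(all ⊤) | OUT={a:2; rest ⊤}
  B2: | IN=(all ⊤) | OUT={a:-4; rest ⊤}
  B3: | IN={a:-4; rest ⊤} | OUT={a:-4; rest ⊤}
  B4: | IN={a:-4; rest ⊤} | OUT={a:-4, f:0; rest ⊤}
  B5: | IN={a:-4, f:0; rest ⊤} | OUT={a:-4, f:0; rest ⊤}
  B6: | IN={a:-4, f:0; rest ⊤} | OUT={a:-4, f:0; rest ⊤}

Merge at B2: IN[B2] = OUT[B0] ⊔ OUT[B1] = {a: ⊤, b: ⊤, c: ⊤, d: ⊤, e: ⊤, f: ⊤}
Applying B2's transfer function to that IN value gives OUT[B2] (row B2 above).

Answer: {a: -4, b: ⊤, c: ⊤, d: ⊤, e: ⊤, f: ⊤}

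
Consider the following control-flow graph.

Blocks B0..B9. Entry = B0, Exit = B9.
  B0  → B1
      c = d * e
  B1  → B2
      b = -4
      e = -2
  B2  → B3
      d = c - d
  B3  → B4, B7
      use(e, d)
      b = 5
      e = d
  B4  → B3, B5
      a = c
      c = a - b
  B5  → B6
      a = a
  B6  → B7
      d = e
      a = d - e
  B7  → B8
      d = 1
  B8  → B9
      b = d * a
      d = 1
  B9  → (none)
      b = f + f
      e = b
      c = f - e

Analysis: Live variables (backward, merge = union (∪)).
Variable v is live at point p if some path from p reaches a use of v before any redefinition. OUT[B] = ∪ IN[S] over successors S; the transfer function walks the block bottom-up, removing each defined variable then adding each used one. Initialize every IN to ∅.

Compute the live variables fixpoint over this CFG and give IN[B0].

Answer: {a, d, e, f}

Working:
Converged values:
  B0: | IN={a, d, e, f} | OUT={a, c, d, f}
  B1: | IN={a, c, d, f} | OUT={a, c, d, e, f}
  B2: | IN={a, c, d, e, f} | OUT={a, c, d, e, f}
  B3: | IN={a, c, d, e, f} | OUT={a, b, c, d, e, f}
  B4: | IN={b, c, d, e, f} | OUT={a, c, d, e, f}
  B5: | IN={a, e, f} | OUT={e, f}
  B6: | IN={e, f} | OUT={a, f}
  B7: | IN={a, f} | OUT={a, d, f}
  B8: | IN={a, d, f} | OUT={f}
  B9: | IN={f} | OUT={}

Merge at B0: OUT[B0] = IN[B1] = {a, c, d, f}
Applying B0's transfer function to that OUT value gives IN[B0] (row B0 above).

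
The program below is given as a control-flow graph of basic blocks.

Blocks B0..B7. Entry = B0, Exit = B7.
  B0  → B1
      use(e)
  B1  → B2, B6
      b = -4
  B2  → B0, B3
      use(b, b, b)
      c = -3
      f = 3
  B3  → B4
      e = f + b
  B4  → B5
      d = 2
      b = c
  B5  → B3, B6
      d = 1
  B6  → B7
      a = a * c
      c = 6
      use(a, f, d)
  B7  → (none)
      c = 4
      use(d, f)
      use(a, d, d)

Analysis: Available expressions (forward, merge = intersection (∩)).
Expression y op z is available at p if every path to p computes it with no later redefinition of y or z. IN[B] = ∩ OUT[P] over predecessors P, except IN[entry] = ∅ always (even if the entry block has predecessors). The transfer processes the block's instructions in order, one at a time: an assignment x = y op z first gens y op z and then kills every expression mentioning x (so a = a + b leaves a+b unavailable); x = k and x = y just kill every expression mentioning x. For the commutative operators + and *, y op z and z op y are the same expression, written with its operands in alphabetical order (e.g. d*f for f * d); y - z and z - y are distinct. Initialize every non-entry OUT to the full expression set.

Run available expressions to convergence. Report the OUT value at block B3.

Answer: {b+f}

Working:
Per-block solution:
  B0: | IN={} | OUT={}
  B1: | IN={} | OUT={}
  B2: | IN={} | OUT={}
  B3: | IN={} | OUT={b+f}
  B4: | IN={b+f} | OUT={}
  B5: | IN={} | OUT={}
  B6: | IN={} | OUT={}
  B7: | IN={} | OUT={}

Merge at B3: IN[B3] = OUT[B2] ∩ OUT[B5] = {}
Applying B3's transfer function to that IN value gives OUT[B3] (row B3 above).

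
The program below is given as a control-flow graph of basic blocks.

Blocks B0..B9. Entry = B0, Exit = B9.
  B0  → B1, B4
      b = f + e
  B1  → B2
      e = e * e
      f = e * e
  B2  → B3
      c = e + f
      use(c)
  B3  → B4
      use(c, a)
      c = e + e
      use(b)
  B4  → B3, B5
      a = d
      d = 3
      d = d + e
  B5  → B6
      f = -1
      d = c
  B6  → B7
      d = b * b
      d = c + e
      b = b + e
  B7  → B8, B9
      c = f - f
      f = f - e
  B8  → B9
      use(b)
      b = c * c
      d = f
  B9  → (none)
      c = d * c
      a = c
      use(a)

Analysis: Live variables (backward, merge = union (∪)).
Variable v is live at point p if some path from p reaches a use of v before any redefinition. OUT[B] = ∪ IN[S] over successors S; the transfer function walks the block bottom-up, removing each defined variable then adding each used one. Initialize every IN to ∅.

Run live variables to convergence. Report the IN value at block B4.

Answer: {b, c, d, e}

Trace:
Per-block solution:
  B0:  IN={a, c, d, e, f}  OUT={a, b, c, d, e}
  B1:  IN={a, b, d, e}  OUT={a, b, d, e, f}
  B2:  IN={a, b, d, e, f}  OUT={a, b, c, d, e}
  B3:  IN={a, b, c, d, e}  OUT={b, c, d, e}
  B4:  IN={b, c, d, e}  OUT={a, b, c, d, e}
  B5:  IN={b, c, e}  OUT={b, c, e, f}
  B6:  IN={b, c, e, f}  OUT={b, d, e, f}
  B7:  IN={b, d, e, f}  OUT={b, c, d, f}
  B8:  IN={b, c, f}  OUT={c, d}
  B9:  IN={c, d}  OUT={}

Merge at B4: OUT[B4] = IN[B3] ⊔ IN[B5] = {a, b, c, d, e}
Applying B4's transfer function to that OUT value gives IN[B4] (row B4 above).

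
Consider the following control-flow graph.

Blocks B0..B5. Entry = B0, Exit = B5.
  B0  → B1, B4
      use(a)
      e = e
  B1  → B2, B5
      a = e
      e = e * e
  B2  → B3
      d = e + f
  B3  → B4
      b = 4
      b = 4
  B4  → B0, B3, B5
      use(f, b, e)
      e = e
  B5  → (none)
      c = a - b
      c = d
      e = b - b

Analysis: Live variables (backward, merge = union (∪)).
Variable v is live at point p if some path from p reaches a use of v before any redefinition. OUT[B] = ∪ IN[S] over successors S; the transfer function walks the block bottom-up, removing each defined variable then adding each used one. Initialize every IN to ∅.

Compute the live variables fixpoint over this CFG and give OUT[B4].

Fixpoint table:
  B0:  IN={a, b, d, e, f}  OUT={a, b, d, e, f}
  B1:  IN={b, d, e, f}  OUT={a, b, d, e, f}
  B2:  IN={a, e, f}  OUT={a, d, e, f}
  B3:  IN={a, d, e, f}  OUT={a, b, d, e, f}
  B4:  IN={a, b, d, e, f}  OUT={a, b, d, e, f}
  B5:  IN={a, b, d}  OUT={}

Merge at B4: OUT[B4] = IN[B0] ⊔ IN[B3] ⊔ IN[B5] = {a, b, d, e, f}

Answer: {a, b, d, e, f}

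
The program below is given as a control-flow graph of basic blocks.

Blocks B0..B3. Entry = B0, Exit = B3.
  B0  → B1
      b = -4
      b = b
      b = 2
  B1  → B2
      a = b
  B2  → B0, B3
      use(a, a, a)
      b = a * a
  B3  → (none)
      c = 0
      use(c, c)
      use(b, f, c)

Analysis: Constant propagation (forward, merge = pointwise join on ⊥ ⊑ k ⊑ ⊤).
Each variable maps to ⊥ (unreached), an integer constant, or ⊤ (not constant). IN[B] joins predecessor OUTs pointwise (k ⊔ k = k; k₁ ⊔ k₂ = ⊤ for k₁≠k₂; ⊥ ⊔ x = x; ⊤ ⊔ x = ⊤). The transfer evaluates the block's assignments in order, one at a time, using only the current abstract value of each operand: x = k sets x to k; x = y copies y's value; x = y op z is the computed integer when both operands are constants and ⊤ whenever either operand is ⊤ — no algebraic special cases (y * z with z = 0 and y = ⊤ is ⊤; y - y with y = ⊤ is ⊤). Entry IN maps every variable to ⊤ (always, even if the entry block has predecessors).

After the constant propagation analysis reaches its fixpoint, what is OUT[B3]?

Fixpoint table:
  B0:  IN=(all ⊤)  OUT={b:2; rest ⊤}
  B1:  IN={b:2; rest ⊤}  OUT={a:2, b:2; rest ⊤}
  B2:  IN={a:2, b:2; rest ⊤}  OUT={a:2, b:4; rest ⊤}
  B3:  IN={a:2, b:4; rest ⊤}  OUT={a:2, b:4, c:0; rest ⊤}

Merge at B3: IN[B3] = OUT[B2] = {a: 2, b: 4, c: ⊤, d: ⊤, e: ⊤, f: ⊤}
Applying B3's transfer function to that IN value gives OUT[B3] (row B3 above).

Answer: {a: 2, b: 4, c: 0, d: ⊤, e: ⊤, f: ⊤}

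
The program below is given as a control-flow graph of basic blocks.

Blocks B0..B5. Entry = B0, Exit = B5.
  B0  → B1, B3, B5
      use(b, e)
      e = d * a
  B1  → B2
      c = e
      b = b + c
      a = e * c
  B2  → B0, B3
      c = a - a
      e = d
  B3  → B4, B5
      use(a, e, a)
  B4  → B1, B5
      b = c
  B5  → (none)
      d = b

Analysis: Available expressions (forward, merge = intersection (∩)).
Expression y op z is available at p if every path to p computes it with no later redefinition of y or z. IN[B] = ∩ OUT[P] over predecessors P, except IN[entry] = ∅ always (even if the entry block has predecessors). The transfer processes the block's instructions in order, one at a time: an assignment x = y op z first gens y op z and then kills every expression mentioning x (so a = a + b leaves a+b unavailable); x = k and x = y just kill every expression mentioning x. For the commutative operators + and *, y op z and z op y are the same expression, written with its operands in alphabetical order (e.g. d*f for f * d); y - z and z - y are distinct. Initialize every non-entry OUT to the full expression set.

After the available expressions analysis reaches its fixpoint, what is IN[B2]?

Answer: {c*e}

Trace:
Fixpoint table:
  B0: | IN={} | OUT={a*d}
  B1: | IN={} | OUT={c*e}
  B2: | IN={c*e} | OUT={a-a}
  B3: | IN={} | OUT={}
  B4: | IN={} | OUT={}
  B5: | IN={} | OUT={}

Merge at B2: IN[B2] = OUT[B1] = {c*e}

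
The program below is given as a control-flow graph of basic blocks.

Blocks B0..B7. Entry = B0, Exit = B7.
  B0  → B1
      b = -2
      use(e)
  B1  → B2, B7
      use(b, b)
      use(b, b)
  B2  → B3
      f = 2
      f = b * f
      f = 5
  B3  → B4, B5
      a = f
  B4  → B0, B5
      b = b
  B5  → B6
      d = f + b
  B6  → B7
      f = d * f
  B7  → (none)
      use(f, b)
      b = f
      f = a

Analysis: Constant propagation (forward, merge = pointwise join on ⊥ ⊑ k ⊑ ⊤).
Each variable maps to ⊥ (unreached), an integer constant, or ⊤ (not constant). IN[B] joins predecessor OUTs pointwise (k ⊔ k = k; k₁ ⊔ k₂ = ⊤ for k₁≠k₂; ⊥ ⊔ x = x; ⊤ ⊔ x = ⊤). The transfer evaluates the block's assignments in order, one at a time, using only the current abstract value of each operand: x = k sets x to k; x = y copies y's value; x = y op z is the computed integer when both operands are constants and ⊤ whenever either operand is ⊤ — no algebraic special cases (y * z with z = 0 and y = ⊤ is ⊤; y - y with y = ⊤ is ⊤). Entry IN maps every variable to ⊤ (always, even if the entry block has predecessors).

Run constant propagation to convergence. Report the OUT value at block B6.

Fixpoint table:
  B0:  IN=(all ⊤)  OUT={b:-2; rest ⊤}
  B1:  IN={b:-2; rest ⊤}  OUT={b:-2; rest ⊤}
  B2:  IN={b:-2; rest ⊤}  OUT={b:-2, f:5; rest ⊤}
  B3:  IN={b:-2, f:5; rest ⊤}  OUT={a:5, b:-2, f:5; rest ⊤}
  B4:  IN={a:5, b:-2, f:5; rest ⊤}  OUT={a:5, b:-2, f:5; rest ⊤}
  B5:  IN={a:5, b:-2, f:5; rest ⊤}  OUT={a:5, b:-2, d:3, f:5; rest ⊤}
  B6:  IN={a:5, b:-2, d:3, f:5; rest ⊤}  OUT={a:5, b:-2, d:3, f:15; rest ⊤}
  B7:  IN={b:-2; rest ⊤}  OUT=(all ⊤)

Merge at B6: IN[B6] = OUT[B5] = {a: 5, b: -2, c: ⊤, d: 3, e: ⊤, f: 5}
Applying B6's transfer function to that IN value gives OUT[B6] (row B6 above).

Answer: {a: 5, b: -2, c: ⊤, d: 3, e: ⊤, f: 15}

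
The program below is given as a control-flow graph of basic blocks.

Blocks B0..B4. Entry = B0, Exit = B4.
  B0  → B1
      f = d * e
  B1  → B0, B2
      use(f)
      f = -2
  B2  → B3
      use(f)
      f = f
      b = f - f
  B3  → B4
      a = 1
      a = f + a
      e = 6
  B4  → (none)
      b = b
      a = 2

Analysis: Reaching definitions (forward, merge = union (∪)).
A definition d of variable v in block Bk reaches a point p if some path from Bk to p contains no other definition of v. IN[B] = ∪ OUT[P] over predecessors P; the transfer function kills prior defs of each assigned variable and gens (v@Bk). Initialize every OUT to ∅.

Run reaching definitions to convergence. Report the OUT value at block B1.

Converged values:
  B0:   IN={f@B1}   OUT={f@B0}
  B1:   IN={f@B0}   OUT={f@B1}
  B2:   IN={f@B1}   OUT={b@B2, f@B2}
  B3:   IN={b@B2, f@B2}   OUT={a@B3, b@B2, e@B3, f@B2}
  B4:   IN={a@B3, b@B2, e@B3, f@B2}   OUT={a@B4, b@B4, e@B3, f@B2}

Merge at B1: IN[B1] = OUT[B0] = {f@B0}
Applying B1's transfer function to that IN value gives OUT[B1] (row B1 above).

Answer: {f@B1}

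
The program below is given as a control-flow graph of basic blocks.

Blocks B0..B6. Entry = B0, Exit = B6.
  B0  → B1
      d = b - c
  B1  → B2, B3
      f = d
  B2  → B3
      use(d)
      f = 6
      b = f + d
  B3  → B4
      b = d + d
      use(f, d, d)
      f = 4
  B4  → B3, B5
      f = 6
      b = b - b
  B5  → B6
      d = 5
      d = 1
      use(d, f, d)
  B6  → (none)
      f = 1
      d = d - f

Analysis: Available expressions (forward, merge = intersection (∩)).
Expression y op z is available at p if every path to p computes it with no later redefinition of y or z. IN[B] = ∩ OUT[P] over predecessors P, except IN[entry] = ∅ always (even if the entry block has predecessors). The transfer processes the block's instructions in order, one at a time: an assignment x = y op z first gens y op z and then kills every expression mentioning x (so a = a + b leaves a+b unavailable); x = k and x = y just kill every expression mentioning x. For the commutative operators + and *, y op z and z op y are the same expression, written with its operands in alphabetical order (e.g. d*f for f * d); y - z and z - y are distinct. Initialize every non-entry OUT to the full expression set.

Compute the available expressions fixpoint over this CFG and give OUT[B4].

Answer: {d+d}

Derivation:
Per-block solution:
  B0:   IN={}   OUT={b-c}
  B1:   IN={b-c}   OUT={b-c}
  B2:   IN={b-c}   OUT={d+f}
  B3:   IN={}   OUT={d+d}
  B4:   IN={d+d}   OUT={d+d}
  B5:   IN={d+d}   OUT={}
  B6:   IN={}   OUT={}

Merge at B4: IN[B4] = OUT[B3] = {d+d}
Applying B4's transfer function to that IN value gives OUT[B4] (row B4 above).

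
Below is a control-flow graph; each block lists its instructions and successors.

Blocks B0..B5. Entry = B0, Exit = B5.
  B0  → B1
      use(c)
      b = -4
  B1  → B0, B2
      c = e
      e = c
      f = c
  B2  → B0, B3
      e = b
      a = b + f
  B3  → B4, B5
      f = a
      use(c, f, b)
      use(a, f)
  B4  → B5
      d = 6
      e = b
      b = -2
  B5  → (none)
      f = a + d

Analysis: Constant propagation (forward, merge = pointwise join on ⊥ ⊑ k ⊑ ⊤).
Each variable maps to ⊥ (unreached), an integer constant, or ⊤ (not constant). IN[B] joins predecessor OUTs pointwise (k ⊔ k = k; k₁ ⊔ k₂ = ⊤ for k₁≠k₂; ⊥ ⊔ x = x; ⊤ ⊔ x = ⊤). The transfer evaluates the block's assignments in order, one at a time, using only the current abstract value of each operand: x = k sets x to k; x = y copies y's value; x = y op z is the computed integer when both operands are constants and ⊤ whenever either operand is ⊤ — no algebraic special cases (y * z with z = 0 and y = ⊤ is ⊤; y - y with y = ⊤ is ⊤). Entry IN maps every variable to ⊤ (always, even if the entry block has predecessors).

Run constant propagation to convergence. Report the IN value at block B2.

Answer: {a: ⊤, b: -4, c: ⊤, d: ⊤, e: ⊤, f: ⊤}

Working:
Per-block solution:
  B0: | IN=(all ⊤) | OUT={b:-4; rest ⊤}
  B1: | IN={b:-4; rest ⊤} | OUT={b:-4; rest ⊤}
  B2: | IN={b:-4; rest ⊤} | OUT={b:-4, e:-4; rest ⊤}
  B3: | IN={b:-4, e:-4; rest ⊤} | OUT={b:-4, e:-4; rest ⊤}
  B4: | IN={b:-4, e:-4; rest ⊤} | OUT={b:-2, d:6, e:-4; rest ⊤}
  B5: | IN={e:-4; rest ⊤} | OUT={e:-4; rest ⊤}

Merge at B2: IN[B2] = OUT[B1] = {a: ⊤, b: -4, c: ⊤, d: ⊤, e: ⊤, f: ⊤}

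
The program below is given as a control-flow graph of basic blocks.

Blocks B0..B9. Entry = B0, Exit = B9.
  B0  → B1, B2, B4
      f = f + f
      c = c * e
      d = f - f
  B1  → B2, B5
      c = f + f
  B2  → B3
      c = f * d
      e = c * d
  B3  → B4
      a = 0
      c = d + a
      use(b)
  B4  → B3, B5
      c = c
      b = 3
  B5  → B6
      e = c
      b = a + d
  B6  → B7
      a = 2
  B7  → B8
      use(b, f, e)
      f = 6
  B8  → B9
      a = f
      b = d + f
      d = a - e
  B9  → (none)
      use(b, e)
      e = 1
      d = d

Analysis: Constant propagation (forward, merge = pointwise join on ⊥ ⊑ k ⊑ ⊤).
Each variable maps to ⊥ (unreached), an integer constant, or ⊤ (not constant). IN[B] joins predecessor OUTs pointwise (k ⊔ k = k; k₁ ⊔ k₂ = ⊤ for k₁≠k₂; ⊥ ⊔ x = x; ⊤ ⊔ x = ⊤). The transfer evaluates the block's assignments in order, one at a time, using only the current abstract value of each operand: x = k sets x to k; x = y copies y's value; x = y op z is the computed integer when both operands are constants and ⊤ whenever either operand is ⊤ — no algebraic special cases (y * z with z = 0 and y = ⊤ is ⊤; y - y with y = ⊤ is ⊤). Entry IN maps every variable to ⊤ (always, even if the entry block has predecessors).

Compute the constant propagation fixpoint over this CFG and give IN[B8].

Converged values:
  B0:  IN=(all ⊤)  OUT=(all ⊤)
  B1:  IN=(all ⊤)  OUT=(all ⊤)
  B2:  IN=(all ⊤)  OUT=(all ⊤)
  B3:  IN=(all ⊤)  OUT={a:0; rest ⊤}
  B4:  IN=(all ⊤)  OUT={b:3; rest ⊤}
  B5:  IN=(all ⊤)  OUT=(all ⊤)
  B6:  IN=(all ⊤)  OUT={a:2; rest ⊤}
  B7:  IN={a:2; rest ⊤}  OUT={a:2, f:6; rest ⊤}
  B8:  IN={a:2, f:6; rest ⊤}  OUT={a:6, f:6; rest ⊤}
  B9:  IN={a:6, f:6; rest ⊤}  OUT={a:6, e:1, f:6; rest ⊤}

Merge at B8: IN[B8] = OUT[B7] = {a: 2, b: ⊤, c: ⊤, d: ⊤, e: ⊤, f: 6}

Answer: {a: 2, b: ⊤, c: ⊤, d: ⊤, e: ⊤, f: 6}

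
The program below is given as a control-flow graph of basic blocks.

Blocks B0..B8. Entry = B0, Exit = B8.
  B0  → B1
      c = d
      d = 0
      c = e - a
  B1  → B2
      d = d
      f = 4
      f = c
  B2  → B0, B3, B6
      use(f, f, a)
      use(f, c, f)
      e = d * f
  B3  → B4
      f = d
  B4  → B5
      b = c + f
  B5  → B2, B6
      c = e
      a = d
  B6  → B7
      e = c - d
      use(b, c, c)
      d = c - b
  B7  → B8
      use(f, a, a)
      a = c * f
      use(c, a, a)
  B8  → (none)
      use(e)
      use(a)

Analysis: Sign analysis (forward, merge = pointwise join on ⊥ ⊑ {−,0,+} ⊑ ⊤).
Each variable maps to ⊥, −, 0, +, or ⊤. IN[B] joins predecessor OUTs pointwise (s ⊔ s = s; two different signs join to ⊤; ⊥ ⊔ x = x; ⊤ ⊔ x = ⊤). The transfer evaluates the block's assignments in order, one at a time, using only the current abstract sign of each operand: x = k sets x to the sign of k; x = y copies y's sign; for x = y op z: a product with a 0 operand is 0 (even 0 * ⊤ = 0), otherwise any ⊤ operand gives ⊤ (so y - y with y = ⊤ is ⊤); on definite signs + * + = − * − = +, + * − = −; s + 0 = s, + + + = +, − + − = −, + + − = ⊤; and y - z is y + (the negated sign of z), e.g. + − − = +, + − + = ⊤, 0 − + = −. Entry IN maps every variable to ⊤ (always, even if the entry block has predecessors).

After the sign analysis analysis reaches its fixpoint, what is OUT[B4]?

Answer: {a: ⊤, b: ⊤, c: ⊤, d: 0, e: 0, f: 0}

Trace:
Converged values:
  B0:   IN=(all ⊤)   OUT={d:0; rest ⊤}
  B1:   IN={d:0; rest ⊤}   OUT={d:0; rest ⊤}
  B2:   IN={d:0; rest ⊤}   OUT={d:0, e:0; rest ⊤}
  B3:   IN={d:0, e:0; rest ⊤}   OUT={d:0, e:0, f:0; rest ⊤}
  B4:   IN={d:0, e:0, f:0; rest ⊤}   OUT={d:0, e:0, f:0; rest ⊤}
  B5:   IN={d:0, e:0, f:0; rest ⊤}   OUT={a:0, c:0, d:0, e:0, f:0; rest ⊤}
  B6:   IN={d:0, e:0; rest ⊤}   OUT=(all ⊤)
  B7:   IN=(all ⊤)   OUT=(all ⊤)
  B8:   IN=(all ⊤)   OUT=(all ⊤)

Merge at B4: IN[B4] = OUT[B3] = {a: ⊤, b: ⊤, c: ⊤, d: 0, e: 0, f: 0}
Applying B4's transfer function to that IN value gives OUT[B4] (row B4 above).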